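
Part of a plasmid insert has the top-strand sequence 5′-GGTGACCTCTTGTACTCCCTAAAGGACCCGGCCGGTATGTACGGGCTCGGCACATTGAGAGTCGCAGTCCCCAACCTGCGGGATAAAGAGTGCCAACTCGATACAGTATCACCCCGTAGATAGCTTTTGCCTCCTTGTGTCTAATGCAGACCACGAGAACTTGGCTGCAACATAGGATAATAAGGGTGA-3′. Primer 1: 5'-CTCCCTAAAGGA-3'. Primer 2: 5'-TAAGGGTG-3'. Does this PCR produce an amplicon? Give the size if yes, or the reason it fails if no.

Primer 1 (CTCCCTAAAGGA) matches the top strand at positions 15–26 (3' end points downstream).
Primer 2 (TAAGGGTG) also matches the top strand directly, at positions 181–188 — its reverse complement CACCCTTA is not present.
Both primers anneal to the bottom strand with 3' ends pointing the same way, so neither can prime synthesis back toward the other.

No product — both primers anneal to the same strand and extend in the same direction.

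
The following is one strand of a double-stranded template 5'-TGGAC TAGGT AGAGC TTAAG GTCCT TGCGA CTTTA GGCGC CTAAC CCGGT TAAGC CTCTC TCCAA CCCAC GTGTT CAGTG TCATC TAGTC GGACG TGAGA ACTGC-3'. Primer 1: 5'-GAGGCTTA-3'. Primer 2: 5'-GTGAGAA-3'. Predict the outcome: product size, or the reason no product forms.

No product — the primers' 3' ends point away from each other.

Primer 1 (GAGGCTTA) has reverse complement TAAGCCTC, which matches the top strand at positions 51–58; primer 1 anneals to the top strand there with its 3' end pointing upstream toward position 51.
Primer 2 (GTGAGAA) matches the top strand directly at positions 95–101; it anneals to the bottom strand with its 3' end pointing downstream toward position 101.
The 3' ends diverge (primer 1 extends toward position 1, primer 2 toward position 105), so the primers never converge on a shared product.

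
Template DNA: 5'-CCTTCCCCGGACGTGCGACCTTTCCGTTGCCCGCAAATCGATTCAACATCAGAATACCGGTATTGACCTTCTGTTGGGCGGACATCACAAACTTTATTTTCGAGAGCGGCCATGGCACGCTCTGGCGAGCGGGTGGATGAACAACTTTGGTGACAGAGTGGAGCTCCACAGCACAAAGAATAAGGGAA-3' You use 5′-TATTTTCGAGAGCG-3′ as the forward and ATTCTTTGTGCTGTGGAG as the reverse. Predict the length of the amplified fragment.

The forward primer matches the template at positions 95–108.
Taking the reverse complement of ATTCTTTGTGCTGTGGAG gives CTCCACAGCACAAAGAAT, found at positions 164–181 on the template; the primer anneals here to the top strand with its 3' end pointing upstream.
Product length = (reverse-primer end) − (forward-primer start) + 1 = 181 − 95 + 1 = 87 bp.

87 bp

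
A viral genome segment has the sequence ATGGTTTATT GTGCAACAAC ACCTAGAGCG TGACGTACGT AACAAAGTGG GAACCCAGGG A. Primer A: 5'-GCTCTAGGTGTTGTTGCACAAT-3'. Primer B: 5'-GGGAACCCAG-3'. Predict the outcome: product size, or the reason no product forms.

Primer A (GCTCTAGGTGTTGTTGCACAAT) has reverse complement ATTGTGCAACAACACCTAGAGC, which matches the top strand at positions 8–29; primer A anneals to the top strand there with its 3' end pointing upstream toward position 8.
Primer B (GGGAACCCAG) matches the top strand directly at positions 49–58; it anneals to the bottom strand with its 3' end pointing downstream toward position 58.
The 3' ends diverge (primer A extends toward position 1, primer B toward position 61), so the primers never converge on a shared product.

No product — the primers' 3' ends point away from each other.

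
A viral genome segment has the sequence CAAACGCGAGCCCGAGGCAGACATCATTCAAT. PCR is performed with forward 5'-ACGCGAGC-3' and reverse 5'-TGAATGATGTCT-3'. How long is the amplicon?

27 bp

The forward primer matches the template at positions 4–11.
Reverse complement of the reverse primer: AGACATCATTCA. This occurs on the top strand at positions 19–30.
Product length = (reverse-primer end) − (forward-primer start) + 1 = 30 − 4 + 1 = 27 bp.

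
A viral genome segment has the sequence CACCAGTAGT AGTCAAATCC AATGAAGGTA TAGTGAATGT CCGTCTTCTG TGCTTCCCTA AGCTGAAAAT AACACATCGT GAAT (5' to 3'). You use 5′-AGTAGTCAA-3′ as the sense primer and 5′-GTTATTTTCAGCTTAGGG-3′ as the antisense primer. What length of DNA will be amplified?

The forward primer matches the template at positions 8–16.
Taking the reverse complement of GTTATTTTCAGCTTAGGG gives CCCTAAGCTGAAAATAAC, found at positions 56–73 on the template; the primer anneals here to the top strand with its 3' end pointing upstream.
Product length = (reverse-primer end) − (forward-primer start) + 1 = 73 − 8 + 1 = 66 bp.

66 bp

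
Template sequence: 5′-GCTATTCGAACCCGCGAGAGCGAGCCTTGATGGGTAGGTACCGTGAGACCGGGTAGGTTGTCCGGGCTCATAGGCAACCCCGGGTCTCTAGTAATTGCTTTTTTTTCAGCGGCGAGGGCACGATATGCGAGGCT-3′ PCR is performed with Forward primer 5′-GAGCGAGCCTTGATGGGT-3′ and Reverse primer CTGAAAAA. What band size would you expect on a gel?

92 bp

The forward primer matches the template at positions 18–35.
The reverse primer's reverse complement is TTTTTCAG, which matches the template at positions 102–109.
The product runs from position 18 to position 109, so its length is 109 − 18 + 1 = 92 bp.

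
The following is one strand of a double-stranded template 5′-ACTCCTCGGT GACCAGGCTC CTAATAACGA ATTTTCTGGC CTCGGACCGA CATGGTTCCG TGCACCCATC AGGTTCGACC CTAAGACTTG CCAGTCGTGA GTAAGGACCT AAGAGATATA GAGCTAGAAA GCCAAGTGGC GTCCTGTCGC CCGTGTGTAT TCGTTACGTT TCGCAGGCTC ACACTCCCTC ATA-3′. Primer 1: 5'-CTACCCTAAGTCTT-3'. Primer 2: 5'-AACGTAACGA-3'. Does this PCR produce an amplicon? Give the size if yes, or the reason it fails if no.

No product — primer 1 has no binding site in the template.

Primer 1 (CTACCCTAAGTCTT) does not match the top strand, and its reverse complement AAGACTTAGGGTAG does not match either.
With no annealing site for primer 1, no amplification occurs.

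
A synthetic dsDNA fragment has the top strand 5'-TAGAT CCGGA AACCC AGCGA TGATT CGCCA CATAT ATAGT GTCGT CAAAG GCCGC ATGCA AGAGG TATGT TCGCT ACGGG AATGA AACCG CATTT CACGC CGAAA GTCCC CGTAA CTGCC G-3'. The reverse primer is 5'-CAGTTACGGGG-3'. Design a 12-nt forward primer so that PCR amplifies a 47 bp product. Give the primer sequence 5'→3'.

The reverse primer's reverse complement CCCCGTAACTG matches the template at positions 108–118, so the product ends at position 118.
A 47 bp product then starts at position 118 − 47 + 1 = 72.
The forward primer is identical to the top strand there: CGCTACGGGAAT.

5'-CGCTACGGGAAT-3'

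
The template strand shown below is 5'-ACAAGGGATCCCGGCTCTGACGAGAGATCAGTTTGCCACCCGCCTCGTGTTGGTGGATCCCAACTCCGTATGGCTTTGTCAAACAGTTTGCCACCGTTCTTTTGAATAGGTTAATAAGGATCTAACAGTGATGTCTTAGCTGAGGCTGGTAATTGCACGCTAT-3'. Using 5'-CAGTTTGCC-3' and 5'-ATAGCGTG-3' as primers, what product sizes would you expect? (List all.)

135 bp, 80 bp

The forward primer CAGTTTGCC matches the top strand at positions 29–37, 84–92.
The reverse primer's reverse complement is CACGCTAT, matching at positions 156–163.
Each forward site pairs with the reverse site to give a product ending at position 163: sizes 135, 80 bp.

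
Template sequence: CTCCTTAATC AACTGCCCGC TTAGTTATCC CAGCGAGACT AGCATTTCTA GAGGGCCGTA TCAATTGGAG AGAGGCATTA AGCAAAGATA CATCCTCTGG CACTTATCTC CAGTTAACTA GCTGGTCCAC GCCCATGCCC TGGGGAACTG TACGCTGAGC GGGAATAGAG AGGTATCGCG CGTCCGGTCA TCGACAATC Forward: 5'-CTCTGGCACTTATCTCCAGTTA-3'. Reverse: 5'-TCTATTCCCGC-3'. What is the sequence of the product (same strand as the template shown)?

Scanning the template, CTCTGGCACTTATCTCCAGTTA occurs at positions 95–116; this primer anneals to the bottom strand there with its 3' end pointing downstream.
The reverse primer's reverse complement is GCGGGAATAGA, which matches the template at positions 159–169.
The product is the template from position 95 through 169 (75 bp).

5'-CTCTGGCACTTATCTCCAGTTAACTAGCTGGTCCACGCCCATGCCCTGGGGAACTGTACGCTGAGCGGGAATAGA-3'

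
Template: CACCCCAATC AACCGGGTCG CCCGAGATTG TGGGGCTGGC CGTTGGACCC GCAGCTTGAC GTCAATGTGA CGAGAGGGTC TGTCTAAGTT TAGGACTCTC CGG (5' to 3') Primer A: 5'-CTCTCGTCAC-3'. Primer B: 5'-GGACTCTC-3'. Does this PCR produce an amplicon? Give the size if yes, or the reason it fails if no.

No product — the primers' 3' ends point away from each other.

Primer A (CTCTCGTCAC) has reverse complement GTGACGAGAG, which matches the top strand at positions 67–76; primer A anneals to the top strand there with its 3' end pointing upstream toward position 67.
Primer B (GGACTCTC) matches the top strand directly at positions 93–100; it anneals to the bottom strand with its 3' end pointing downstream toward position 100.
The 3' ends diverge (primer A extends toward position 1, primer B toward position 103), so the primers never converge on a shared product.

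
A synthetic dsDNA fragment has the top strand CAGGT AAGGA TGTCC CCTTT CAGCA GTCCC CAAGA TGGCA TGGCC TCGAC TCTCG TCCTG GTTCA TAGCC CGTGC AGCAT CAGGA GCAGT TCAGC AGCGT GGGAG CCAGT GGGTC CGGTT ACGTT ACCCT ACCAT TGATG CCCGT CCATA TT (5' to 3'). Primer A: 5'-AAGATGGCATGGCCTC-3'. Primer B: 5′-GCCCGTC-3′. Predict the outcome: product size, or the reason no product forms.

No product — both primers anneal to the same strand and extend in the same direction.

Primer A (AAGATGGCATGGCCTC) matches the top strand at positions 32–47 (3' end points downstream).
Primer B (GCCCGTC) also matches the top strand directly, at positions 140–146 — its reverse complement GACGGGC is not present.
Both primers anneal to the bottom strand with 3' ends pointing the same way, so neither can prime synthesis back toward the other.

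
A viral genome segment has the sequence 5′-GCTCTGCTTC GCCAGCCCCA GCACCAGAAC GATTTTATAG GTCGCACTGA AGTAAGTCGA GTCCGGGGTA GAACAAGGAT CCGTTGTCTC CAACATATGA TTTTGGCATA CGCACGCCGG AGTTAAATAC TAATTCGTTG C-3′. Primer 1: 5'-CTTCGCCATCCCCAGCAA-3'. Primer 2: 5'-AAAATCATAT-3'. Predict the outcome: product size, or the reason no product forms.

Primer 1 (CTTCGCCATCCCCAGCAA) does not match the top strand, and its reverse complement TTGCTGGGGATGGCGAAG does not match either.
With no annealing site for primer 1, no amplification occurs.

No product — primer 1 has no binding site in the template.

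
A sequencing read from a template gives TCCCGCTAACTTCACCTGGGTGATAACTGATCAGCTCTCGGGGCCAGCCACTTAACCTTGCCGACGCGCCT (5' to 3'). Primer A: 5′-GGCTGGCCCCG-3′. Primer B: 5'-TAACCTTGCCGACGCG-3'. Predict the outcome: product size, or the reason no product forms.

No product — the primers' 3' ends point away from each other.

Primer A (GGCTGGCCCCG) has reverse complement CGGGGCCAGCC, which matches the top strand at positions 39–49; primer A anneals to the top strand there with its 3' end pointing upstream toward position 39.
Primer B (TAACCTTGCCGACGCG) matches the top strand directly at positions 53–68; it anneals to the bottom strand with its 3' end pointing downstream toward position 68.
The 3' ends diverge (primer A extends toward position 1, primer B toward position 71), so the primers never converge on a shared product.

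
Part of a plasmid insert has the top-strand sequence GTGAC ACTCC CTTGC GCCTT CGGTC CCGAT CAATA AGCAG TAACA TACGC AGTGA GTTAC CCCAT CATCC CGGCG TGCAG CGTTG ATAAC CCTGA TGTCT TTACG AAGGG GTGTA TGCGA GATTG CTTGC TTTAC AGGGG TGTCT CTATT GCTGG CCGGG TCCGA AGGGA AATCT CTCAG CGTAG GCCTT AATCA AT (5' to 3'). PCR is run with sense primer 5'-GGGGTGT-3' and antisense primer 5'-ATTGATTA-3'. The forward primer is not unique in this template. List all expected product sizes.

90 bp, 61 bp

The forward primer GGGGTGT matches the top strand at positions 108–114, 137–143.
The reverse primer's reverse complement is TAATCAAT, matching at positions 190–197.
Each forward site pairs with the reverse site to give a product ending at position 197: sizes 90, 61 bp.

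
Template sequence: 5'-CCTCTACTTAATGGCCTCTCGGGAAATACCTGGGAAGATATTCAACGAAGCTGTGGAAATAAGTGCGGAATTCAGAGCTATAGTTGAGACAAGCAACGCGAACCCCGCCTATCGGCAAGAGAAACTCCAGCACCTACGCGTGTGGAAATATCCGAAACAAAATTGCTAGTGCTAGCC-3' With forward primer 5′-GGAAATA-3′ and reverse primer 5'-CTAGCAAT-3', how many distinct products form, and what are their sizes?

Three products: 148 bp, 115 bp, 26 bp

The forward primer GGAAATA matches the top strand at positions 22–28, 55–61, 144–150.
The reverse primer's reverse complement is ATTGCTAG, matching at positions 162–169.
Each forward site pairs with the reverse site to give a product ending at position 169: sizes 148, 115, 26 bp.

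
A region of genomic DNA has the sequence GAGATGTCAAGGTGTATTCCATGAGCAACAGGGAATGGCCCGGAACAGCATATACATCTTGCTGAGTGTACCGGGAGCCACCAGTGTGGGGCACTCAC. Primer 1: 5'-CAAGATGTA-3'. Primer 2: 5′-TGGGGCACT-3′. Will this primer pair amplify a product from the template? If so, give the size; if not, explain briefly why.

No product — the primers' 3' ends point away from each other.

Primer 1 (CAAGATGTA) has reverse complement TACATCTTG, which matches the top strand at positions 53–61; primer 1 anneals to the top strand there with its 3' end pointing upstream toward position 53.
Primer 2 (TGGGGCACT) matches the top strand directly at positions 87–95; it anneals to the bottom strand with its 3' end pointing downstream toward position 95.
The 3' ends diverge (primer 1 extends toward position 1, primer 2 toward position 98), so the primers never converge on a shared product.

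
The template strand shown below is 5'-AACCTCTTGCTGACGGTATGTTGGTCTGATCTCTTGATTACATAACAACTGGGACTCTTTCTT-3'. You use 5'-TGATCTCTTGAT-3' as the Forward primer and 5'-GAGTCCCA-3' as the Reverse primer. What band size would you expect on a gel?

Scanning the template, TGATCTCTTGAT occurs at positions 27–38; this primer anneals to the bottom strand there with its 3' end pointing downstream.
The reverse primer's reverse complement is TGGGACTC, which matches the template at positions 50–57.
Amplicon spans positions 27–57: 31 bp.

31 bp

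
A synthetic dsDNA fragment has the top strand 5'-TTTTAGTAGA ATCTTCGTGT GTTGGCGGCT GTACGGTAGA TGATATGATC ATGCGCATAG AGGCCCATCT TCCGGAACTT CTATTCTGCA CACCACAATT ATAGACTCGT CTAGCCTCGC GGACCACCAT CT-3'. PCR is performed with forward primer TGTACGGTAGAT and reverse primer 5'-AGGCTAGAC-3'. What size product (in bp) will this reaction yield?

88 bp

Scanning the template, TGTACGGTAGAT occurs at positions 30–41; this primer anneals to the bottom strand there with its 3' end pointing downstream.
Taking the reverse complement of AGGCTAGAC gives GTCTAGCCT, found at positions 109–117 on the template; the primer anneals here to the top strand with its 3' end pointing upstream.
Product length = (reverse-primer end) − (forward-primer start) + 1 = 117 − 30 + 1 = 88 bp.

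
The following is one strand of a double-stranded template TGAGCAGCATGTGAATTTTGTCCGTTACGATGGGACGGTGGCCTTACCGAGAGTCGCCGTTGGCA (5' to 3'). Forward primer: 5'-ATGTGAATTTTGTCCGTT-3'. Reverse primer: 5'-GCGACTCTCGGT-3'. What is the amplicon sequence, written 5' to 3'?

5'-ATGTGAATTTTGTCCGTTACGATGGGACGGTGGCCTTACCGAGAGTCGC-3'

Scanning the template, ATGTGAATTTTGTCCGTT occurs at positions 9–26; this primer anneals to the bottom strand there with its 3' end pointing downstream.
Reverse complement of the reverse primer: ACCGAGAGTCGC. This occurs on the top strand at positions 46–57.
The product is the template from position 9 through 57 (49 bp).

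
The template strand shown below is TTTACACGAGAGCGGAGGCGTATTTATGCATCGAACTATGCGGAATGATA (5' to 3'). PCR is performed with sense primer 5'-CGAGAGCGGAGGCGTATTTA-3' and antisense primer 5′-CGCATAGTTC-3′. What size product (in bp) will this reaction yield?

Forward primer CGAGAGCGGAGGCGTATTTA is found on the top strand at positions 7–26.
Taking the reverse complement of CGCATAGTTC gives GAACTATGCG, found at positions 33–42 on the template; the primer anneals here to the top strand with its 3' end pointing upstream.
Amplicon spans positions 7–42: 36 bp.

36 bp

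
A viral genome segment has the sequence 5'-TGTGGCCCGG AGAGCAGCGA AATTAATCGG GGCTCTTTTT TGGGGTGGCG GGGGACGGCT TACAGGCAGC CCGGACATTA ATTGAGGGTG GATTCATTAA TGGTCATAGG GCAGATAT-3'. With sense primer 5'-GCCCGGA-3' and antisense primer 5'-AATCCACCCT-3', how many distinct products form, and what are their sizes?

Two products: 90 bp, 26 bp

The forward primer GCCCGGA matches the top strand at positions 5–11, 69–75.
The reverse primer's reverse complement is AGGGTGGATT, matching at positions 85–94.
Each forward site pairs with the reverse site to give a product ending at position 94: sizes 90, 26 bp.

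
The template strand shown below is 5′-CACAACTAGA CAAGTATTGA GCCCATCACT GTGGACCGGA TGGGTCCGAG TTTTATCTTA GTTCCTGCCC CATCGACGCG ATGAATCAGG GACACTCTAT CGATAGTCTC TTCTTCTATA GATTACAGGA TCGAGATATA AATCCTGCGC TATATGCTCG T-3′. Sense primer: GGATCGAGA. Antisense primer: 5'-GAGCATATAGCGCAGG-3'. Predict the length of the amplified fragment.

The forward primer matches the template at positions 128–136.
Taking the reverse complement of GAGCATATAGCGCAGG gives CCTGCGCTATATGCTC, found at positions 144–159 on the template; the primer anneals here to the top strand with its 3' end pointing upstream.
Product length = (reverse-primer end) − (forward-primer start) + 1 = 159 − 128 + 1 = 32 bp.

32 bp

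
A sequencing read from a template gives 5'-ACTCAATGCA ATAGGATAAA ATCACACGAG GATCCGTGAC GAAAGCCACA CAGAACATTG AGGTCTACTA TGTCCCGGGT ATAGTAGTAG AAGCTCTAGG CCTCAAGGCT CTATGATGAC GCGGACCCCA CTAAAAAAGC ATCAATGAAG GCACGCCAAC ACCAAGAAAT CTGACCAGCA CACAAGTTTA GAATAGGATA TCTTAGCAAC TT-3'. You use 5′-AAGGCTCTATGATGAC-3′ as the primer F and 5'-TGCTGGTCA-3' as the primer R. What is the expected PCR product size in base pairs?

Scanning the template, AAGGCTCTATGATGAC occurs at positions 105–120; this primer anneals to the bottom strand there with its 3' end pointing downstream.
Taking the reverse complement of TGCTGGTCA gives TGACCAGCA, found at positions 172–180 on the template; the primer anneals here to the top strand with its 3' end pointing upstream.
The product runs from position 105 to position 180, so its length is 180 − 105 + 1 = 76 bp.

76 bp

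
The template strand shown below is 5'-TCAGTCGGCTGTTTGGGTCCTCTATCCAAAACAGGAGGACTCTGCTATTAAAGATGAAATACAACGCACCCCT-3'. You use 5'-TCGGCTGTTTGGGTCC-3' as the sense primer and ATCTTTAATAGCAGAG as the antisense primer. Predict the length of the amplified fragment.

51 bp

Forward primer TCGGCTGTTTGGGTCC is found on the top strand at positions 5–20.
Taking the reverse complement of ATCTTTAATAGCAGAG gives CTCTGCTATTAAAGAT, found at positions 40–55 on the template; the primer anneals here to the top strand with its 3' end pointing upstream.
The product runs from position 5 to position 55, so its length is 55 − 5 + 1 = 51 bp.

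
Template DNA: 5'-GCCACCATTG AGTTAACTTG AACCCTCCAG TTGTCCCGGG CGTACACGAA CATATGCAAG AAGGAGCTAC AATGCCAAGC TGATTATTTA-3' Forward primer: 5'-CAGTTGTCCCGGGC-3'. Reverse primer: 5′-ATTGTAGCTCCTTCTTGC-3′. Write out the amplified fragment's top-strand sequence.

5'-CAGTTGTCCCGGGCGTACACGAACATATGCAAGAAGGAGCTACAAT-3'

Forward primer CAGTTGTCCCGGGC is found on the top strand at positions 28–41.
Taking the reverse complement of ATTGTAGCTCCTTCTTGC gives GCAAGAAGGAGCTACAAT, found at positions 56–73 on the template; the primer anneals here to the top strand with its 3' end pointing upstream.
The product is the template from position 28 through 73 (46 bp).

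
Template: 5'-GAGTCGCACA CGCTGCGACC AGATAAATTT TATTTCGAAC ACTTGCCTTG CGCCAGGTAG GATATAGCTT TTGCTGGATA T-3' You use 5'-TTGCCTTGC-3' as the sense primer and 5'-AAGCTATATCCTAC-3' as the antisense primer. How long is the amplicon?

28 bp

Forward primer TTGCCTTGC is found on the top strand at positions 43–51.
Taking the reverse complement of AAGCTATATCCTAC gives GTAGGATATAGCTT, found at positions 57–70 on the template; the primer anneals here to the top strand with its 3' end pointing upstream.
Product length = (reverse-primer end) − (forward-primer start) + 1 = 70 − 43 + 1 = 28 bp.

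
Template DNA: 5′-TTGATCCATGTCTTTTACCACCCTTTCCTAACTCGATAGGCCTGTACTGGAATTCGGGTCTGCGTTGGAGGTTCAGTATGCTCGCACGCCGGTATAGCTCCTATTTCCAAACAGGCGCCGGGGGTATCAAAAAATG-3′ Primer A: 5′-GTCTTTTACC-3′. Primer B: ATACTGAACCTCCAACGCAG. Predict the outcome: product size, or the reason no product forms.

Primer A (GTCTTTTACC) matches the top strand at positions 10–19; it acts as a forward primer.
Primer B's reverse complement is CTGCGTTGGAGGTTCAGTAT, matching the top strand at positions 60–79; it acts as a reverse primer.
The 3' ends face each other across positions 10–79, giving a 70 bp product.

Yes — a 70 bp product.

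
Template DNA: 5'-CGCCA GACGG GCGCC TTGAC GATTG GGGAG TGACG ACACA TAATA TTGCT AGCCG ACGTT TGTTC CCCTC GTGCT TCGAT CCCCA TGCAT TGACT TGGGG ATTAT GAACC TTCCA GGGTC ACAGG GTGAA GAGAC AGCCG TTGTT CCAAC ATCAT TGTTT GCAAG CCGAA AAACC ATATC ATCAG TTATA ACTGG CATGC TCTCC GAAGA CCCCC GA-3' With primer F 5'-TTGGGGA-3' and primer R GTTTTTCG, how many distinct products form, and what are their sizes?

Two products: 152 bp, 80 bp

The forward primer TTGGGGA matches the top strand at positions 23–29, 95–101.
The reverse primer's reverse complement is CGAAAAAC, matching at positions 167–174.
Each forward site pairs with the reverse site to give a product ending at position 174: sizes 152, 80 bp.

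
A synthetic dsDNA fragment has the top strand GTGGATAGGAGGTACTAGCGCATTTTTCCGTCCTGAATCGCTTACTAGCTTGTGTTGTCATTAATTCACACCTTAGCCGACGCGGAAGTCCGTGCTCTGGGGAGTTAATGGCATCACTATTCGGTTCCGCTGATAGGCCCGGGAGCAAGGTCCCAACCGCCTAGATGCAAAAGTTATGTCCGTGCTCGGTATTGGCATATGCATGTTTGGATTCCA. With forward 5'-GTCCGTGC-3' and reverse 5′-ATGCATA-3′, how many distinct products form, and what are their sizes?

The forward primer GTCCGTGC matches the top strand at positions 88–95, 178–185.
The reverse primer's reverse complement is TATGCAT, matching at positions 198–204.
Each forward site pairs with the reverse site to give a product ending at position 204: sizes 117, 27 bp.

Two products: 117 bp, 27 bp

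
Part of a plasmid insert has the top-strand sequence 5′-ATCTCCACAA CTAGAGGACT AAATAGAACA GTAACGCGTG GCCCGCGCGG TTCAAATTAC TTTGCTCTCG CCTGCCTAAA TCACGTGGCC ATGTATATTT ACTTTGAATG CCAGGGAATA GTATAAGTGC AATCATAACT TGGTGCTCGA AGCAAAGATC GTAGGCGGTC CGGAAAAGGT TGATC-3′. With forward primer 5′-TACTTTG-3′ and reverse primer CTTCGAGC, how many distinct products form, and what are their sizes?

The forward primer TACTTTG matches the top strand at positions 58–64, 100–106.
The reverse primer's reverse complement is GCTCGAAG, matching at positions 145–152.
Each forward site pairs with the reverse site to give a product ending at position 152: sizes 95, 53 bp.

Two products: 95 bp, 53 bp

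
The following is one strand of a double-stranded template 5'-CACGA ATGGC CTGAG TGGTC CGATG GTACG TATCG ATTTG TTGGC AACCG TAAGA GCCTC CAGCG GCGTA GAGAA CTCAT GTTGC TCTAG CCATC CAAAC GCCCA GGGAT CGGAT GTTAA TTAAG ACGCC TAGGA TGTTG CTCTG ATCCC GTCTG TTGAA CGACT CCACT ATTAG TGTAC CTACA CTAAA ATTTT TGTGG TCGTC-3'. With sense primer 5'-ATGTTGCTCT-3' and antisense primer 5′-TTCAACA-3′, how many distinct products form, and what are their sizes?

Two products: 82 bp, 26 bp

The forward primer ATGTTGCTCT matches the top strand at positions 79–88, 135–144.
The reverse primer's reverse complement is TGTTGAA, matching at positions 154–160.
Each forward site pairs with the reverse site to give a product ending at position 160: sizes 82, 26 bp.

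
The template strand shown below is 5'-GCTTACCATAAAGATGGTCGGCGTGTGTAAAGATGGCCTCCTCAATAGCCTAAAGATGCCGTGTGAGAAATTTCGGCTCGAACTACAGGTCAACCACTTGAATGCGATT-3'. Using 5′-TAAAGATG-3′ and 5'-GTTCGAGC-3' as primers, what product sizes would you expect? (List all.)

The forward primer TAAAGATG matches the top strand at positions 9–16, 28–35, 51–58.
The reverse primer's reverse complement is GCTCGAAC, matching at positions 76–83.
Each forward site pairs with the reverse site to give a product ending at position 83: sizes 75, 56, 33 bp.

75 bp, 56 bp, 33 bp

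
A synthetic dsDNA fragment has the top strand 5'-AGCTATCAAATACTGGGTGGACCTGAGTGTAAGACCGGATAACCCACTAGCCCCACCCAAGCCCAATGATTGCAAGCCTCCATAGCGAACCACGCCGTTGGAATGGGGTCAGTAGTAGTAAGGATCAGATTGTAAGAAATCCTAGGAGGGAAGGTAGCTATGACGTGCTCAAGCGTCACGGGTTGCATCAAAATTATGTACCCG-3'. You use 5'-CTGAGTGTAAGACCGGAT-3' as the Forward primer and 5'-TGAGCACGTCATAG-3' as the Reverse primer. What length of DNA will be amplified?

149 bp

Scanning the template, CTGAGTGTAAGACCGGAT occurs at positions 23–40; this primer anneals to the bottom strand there with its 3' end pointing downstream.
Taking the reverse complement of TGAGCACGTCATAG gives CTATGACGTGCTCA, found at positions 158–171 on the template; the primer anneals here to the top strand with its 3' end pointing upstream.
Product length = (reverse-primer end) − (forward-primer start) + 1 = 171 − 23 + 1 = 149 bp.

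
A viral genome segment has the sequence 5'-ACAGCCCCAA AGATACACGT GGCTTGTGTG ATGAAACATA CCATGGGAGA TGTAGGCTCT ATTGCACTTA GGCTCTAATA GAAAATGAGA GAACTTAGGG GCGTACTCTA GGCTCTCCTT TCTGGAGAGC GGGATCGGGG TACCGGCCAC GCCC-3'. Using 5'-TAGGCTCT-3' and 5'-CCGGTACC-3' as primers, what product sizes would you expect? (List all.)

The forward primer TAGGCTCT matches the top strand at positions 53–60, 69–76, 109–116.
The reverse primer's reverse complement is GGTACCGG, matching at positions 139–146.
Each forward site pairs with the reverse site to give a product ending at position 146: sizes 94, 78, 38 bp.

94 bp, 78 bp, 38 bp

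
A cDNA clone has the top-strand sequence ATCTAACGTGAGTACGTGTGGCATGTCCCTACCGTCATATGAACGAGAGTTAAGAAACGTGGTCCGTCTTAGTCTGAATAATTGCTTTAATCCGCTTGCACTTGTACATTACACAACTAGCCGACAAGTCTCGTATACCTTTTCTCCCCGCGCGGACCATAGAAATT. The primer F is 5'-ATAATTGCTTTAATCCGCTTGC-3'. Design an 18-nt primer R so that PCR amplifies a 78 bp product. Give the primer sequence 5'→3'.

The forward primer binds at positions 78–99, so a 78 bp product ends at position 78 + 78 − 1 = 155.
The reverse primer anneals to the top strand over positions 138–155, i.e. to CCTTTTCTCCCCGCGCGG.
Its sequence written 5'→3' is the reverse complement: CCGCGCGGGGAGAAAAGG.

5'-CCGCGCGGGGAGAAAAGG-3'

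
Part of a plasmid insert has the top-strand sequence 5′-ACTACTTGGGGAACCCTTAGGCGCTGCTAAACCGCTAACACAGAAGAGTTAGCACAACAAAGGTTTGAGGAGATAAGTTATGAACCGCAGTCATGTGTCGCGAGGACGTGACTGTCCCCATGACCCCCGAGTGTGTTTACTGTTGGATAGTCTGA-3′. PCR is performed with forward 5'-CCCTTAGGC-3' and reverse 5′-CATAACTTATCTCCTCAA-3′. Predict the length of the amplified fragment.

Forward primer CCCTTAGGC is found on the top strand at positions 14–22.
Reverse complement of the reverse primer: TTGAGGAGATAAGTTATG. This occurs on the top strand at positions 65–82.
Product length = (reverse-primer end) − (forward-primer start) + 1 = 82 − 14 + 1 = 69 bp.

69 bp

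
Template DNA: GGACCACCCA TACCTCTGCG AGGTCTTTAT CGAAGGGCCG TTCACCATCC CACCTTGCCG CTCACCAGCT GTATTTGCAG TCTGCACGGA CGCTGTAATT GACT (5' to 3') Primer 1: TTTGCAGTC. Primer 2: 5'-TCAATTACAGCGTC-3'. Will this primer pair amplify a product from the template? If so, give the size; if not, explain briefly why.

Yes — a 29 bp product.

Primer 1 (TTTGCAGTC) matches the top strand at positions 74–82; it acts as a forward primer.
Primer 2's reverse complement is GACGCTGTAATTGA, matching the top strand at positions 89–102; it acts as a reverse primer.
The 3' ends face each other across positions 74–102, giving a 29 bp product.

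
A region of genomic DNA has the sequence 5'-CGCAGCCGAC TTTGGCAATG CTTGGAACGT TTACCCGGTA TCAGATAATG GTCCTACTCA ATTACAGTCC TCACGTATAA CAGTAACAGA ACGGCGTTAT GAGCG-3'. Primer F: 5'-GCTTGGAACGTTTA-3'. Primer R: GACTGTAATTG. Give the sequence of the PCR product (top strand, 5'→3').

The forward primer matches the template at positions 20–33.
Reverse complement of the reverse primer: CAATTACAGTC. This occurs on the top strand at positions 59–69.
The product is the template from position 20 through 69 (50 bp).

5'-GCTTGGAACGTTTACCCGGTATCAGATAATGGTCCTACTCAATTACAGTC-3'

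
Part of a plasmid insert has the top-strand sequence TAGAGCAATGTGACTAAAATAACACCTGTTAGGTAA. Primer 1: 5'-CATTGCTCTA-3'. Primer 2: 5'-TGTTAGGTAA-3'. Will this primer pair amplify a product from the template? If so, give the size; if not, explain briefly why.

Primer 1 (CATTGCTCTA) has reverse complement TAGAGCAATG, which matches the top strand at positions 1–10; primer 1 anneals to the top strand there with its 3' end pointing upstream toward position 1.
Primer 2 (TGTTAGGTAA) matches the top strand directly at positions 27–36; it anneals to the bottom strand with its 3' end pointing downstream toward position 36.
The 3' ends diverge (primer 1 extends toward position 1, primer 2 toward position 36), so the primers never converge on a shared product.

No product — the primers' 3' ends point away from each other.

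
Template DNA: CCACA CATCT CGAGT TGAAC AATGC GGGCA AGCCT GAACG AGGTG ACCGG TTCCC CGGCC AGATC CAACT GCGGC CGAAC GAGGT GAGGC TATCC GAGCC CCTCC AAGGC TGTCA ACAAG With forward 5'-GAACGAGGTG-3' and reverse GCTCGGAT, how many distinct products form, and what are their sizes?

Two products: 64 bp, 23 bp

The forward primer GAACGAGGTG matches the top strand at positions 36–45, 77–86.
The reverse primer's reverse complement is ATCCGAGC, matching at positions 92–99.
Each forward site pairs with the reverse site to give a product ending at position 99: sizes 64, 23 bp.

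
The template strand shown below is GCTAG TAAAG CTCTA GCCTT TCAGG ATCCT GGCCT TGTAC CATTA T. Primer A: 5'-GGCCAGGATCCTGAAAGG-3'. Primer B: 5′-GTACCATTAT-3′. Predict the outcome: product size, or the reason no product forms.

No product — the primers' 3' ends point away from each other.

Primer A (GGCCAGGATCCTGAAAGG) has reverse complement CCTTTCAGGATCCTGGCC, which matches the top strand at positions 17–34; primer A anneals to the top strand there with its 3' end pointing upstream toward position 17.
Primer B (GTACCATTAT) matches the top strand directly at positions 37–46; it anneals to the bottom strand with its 3' end pointing downstream toward position 46.
The 3' ends diverge (primer A extends toward position 1, primer B toward position 46), so the primers never converge on a shared product.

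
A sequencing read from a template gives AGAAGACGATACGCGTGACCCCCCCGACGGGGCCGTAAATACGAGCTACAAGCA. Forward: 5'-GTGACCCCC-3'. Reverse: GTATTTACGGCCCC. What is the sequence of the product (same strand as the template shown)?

Scanning the template, GTGACCCCC occurs at positions 15–23; this primer anneals to the bottom strand there with its 3' end pointing downstream.
The reverse primer's reverse complement is GGGGCCGTAAATAC, which matches the template at positions 29–42.
The product is the template from position 15 through 42 (28 bp).

5'-GTGACCCCCCCGACGGGGCCGTAAATAC-3'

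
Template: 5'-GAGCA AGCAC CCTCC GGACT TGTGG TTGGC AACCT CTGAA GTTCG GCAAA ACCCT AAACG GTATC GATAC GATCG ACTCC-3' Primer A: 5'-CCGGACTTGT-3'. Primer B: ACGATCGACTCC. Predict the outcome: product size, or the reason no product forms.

Primer A (CCGGACTTGT) matches the top strand at positions 14–23 (3' end points downstream).
Primer B (ACGATCGACTCC) also matches the top strand directly, at positions 69–80 — its reverse complement GGAGTCGATCGT is not present.
Both primers anneal to the bottom strand with 3' ends pointing the same way, so neither can prime synthesis back toward the other.

No product — both primers anneal to the same strand and extend in the same direction.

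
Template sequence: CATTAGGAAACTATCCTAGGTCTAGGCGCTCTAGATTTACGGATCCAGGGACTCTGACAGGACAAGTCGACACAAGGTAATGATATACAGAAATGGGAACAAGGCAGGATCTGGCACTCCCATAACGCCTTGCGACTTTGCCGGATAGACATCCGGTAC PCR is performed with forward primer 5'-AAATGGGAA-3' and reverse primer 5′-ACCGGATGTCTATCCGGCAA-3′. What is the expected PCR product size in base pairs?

67 bp

Forward primer AAATGGGAA is found on the top strand at positions 91–99.
Taking the reverse complement of ACCGGATGTCTATCCGGCAA gives TTGCCGGATAGACATCCGGT, found at positions 138–157 on the template; the primer anneals here to the top strand with its 3' end pointing upstream.
Product length = (reverse-primer end) − (forward-primer start) + 1 = 157 − 91 + 1 = 67 bp.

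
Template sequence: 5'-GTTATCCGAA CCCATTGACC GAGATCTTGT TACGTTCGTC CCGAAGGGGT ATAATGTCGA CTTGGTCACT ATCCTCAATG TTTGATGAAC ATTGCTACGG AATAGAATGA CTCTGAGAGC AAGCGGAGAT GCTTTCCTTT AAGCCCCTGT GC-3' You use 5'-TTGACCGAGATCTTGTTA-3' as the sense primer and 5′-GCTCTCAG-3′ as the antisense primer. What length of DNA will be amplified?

The forward primer matches the template at positions 15–32.
Reverse complement of the reverse primer: CTGAGAGC. This occurs on the top strand at positions 113–120.
Product length = (reverse-primer end) − (forward-primer start) + 1 = 120 − 15 + 1 = 106 bp.

106 bp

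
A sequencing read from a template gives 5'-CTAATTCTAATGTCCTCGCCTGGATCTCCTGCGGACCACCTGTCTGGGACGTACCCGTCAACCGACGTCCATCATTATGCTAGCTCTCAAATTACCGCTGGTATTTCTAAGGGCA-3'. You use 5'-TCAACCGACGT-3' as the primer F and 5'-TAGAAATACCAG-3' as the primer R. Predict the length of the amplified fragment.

52 bp

The forward primer matches the template at positions 58–68.
The reverse primer's reverse complement is CTGGTATTTCTA, which matches the template at positions 98–109.
The product runs from position 58 to position 109, so its length is 109 − 58 + 1 = 52 bp.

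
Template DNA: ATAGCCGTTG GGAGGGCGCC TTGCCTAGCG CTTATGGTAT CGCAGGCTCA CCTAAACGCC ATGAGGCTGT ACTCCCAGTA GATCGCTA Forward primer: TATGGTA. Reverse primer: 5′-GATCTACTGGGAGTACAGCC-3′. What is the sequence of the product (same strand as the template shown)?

5'-TATGGTATCGCAGGCTCACCTAAACGCCATGAGGCTGTACTCCCAGTAGATC-3'

The forward primer matches the template at positions 33–39.
Reverse complement of the reverse primer: GGCTGTACTCCCAGTAGATC. This occurs on the top strand at positions 65–84.
The product is the template from position 33 through 84 (52 bp).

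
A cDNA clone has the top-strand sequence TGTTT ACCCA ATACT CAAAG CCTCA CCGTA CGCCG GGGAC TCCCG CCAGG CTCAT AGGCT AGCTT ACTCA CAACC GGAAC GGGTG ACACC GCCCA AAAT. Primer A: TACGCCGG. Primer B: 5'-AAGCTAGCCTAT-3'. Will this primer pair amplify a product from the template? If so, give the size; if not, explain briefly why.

Primer A (TACGCCGG) matches the top strand at positions 29–36; it acts as a forward primer.
Primer B's reverse complement is ATAGGCTAGCTT, matching the top strand at positions 54–65; it acts as a reverse primer.
The 3' ends face each other across positions 29–65, giving a 37 bp product.

Yes — a 37 bp product.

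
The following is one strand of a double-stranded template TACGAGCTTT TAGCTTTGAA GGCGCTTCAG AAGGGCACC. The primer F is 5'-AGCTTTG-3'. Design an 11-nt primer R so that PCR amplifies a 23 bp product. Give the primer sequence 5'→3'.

The forward primer binds at positions 12–18, so a 23 bp product ends at position 12 + 23 − 1 = 34.
The reverse primer anneals to the top strand over positions 24–34, i.e. to GCTTCAGAAGG.
Its sequence written 5'→3' is the reverse complement: CCTTCTGAAGC.

5'-CCTTCTGAAGC-3'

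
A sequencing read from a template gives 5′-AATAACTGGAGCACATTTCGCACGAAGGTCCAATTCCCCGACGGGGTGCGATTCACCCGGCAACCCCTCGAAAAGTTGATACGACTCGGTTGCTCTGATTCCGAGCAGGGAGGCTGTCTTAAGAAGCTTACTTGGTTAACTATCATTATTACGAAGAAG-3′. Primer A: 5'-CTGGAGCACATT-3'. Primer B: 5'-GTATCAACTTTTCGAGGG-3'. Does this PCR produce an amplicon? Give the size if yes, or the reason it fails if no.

Yes — a 77 bp product.

Primer A (CTGGAGCACATT) matches the top strand at positions 6–17; it acts as a forward primer.
Primer B's reverse complement is CCCTCGAAAAGTTGATAC, matching the top strand at positions 65–82; it acts as a reverse primer.
The 3' ends face each other across positions 6–82, giving a 77 bp product.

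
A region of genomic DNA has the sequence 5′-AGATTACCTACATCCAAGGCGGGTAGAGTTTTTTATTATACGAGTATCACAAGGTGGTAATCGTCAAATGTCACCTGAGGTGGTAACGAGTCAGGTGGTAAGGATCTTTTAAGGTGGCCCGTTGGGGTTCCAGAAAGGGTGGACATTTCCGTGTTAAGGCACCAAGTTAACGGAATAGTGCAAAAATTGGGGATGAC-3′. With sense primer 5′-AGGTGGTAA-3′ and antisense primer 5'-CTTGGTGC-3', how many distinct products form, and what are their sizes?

The forward primer AGGTGGTAA matches the top strand at positions 52–60, 78–86, 93–101.
The reverse primer's reverse complement is GCACCAAG, matching at positions 159–166.
Each forward site pairs with the reverse site to give a product ending at position 166: sizes 115, 89, 74 bp.

Three products: 115 bp, 89 bp, 74 bp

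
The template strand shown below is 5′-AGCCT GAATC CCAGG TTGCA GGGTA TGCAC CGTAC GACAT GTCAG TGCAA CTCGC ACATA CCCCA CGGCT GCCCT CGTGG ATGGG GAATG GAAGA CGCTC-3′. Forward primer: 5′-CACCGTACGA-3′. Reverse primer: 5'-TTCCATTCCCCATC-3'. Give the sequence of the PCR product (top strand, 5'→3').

5'-CACCGTACGACATGTCAGTGCAACTCGCACATACCCCACGGCTGCCCTCGTGGATGGGGAATGGAA-3'

Scanning the template, CACCGTACGA occurs at positions 28–37; this primer anneals to the bottom strand there with its 3' end pointing downstream.
Reverse complement of the reverse primer: GATGGGGAATGGAA. This occurs on the top strand at positions 80–93.
The product is the template from position 28 through 93 (66 bp).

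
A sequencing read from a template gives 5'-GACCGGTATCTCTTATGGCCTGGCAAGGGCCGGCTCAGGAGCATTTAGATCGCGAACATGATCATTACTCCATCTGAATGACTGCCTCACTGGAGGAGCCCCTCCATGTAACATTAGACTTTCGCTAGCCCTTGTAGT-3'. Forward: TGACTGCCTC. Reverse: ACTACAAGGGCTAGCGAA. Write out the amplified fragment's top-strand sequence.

5'-TGACTGCCTCACTGGAGGAGCCCCTCCATGTAACATTAGACTTTCGCTAGCCCTTGTAGT-3'

Forward primer TGACTGCCTC is found on the top strand at positions 79–88.
Reverse complement of the reverse primer: TTCGCTAGCCCTTGTAGT. This occurs on the top strand at positions 121–138.
The product is the template from position 79 through 138 (60 bp).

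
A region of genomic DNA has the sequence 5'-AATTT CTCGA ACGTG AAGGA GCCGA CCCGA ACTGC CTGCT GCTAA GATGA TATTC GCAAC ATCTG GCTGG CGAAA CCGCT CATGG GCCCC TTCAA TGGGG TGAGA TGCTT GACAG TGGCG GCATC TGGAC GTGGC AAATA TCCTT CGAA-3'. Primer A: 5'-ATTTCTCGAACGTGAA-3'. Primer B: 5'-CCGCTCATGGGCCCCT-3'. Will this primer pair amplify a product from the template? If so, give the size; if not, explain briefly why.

No product — both primers anneal to the same strand and extend in the same direction.

Primer A (ATTTCTCGAACGTGAA) matches the top strand at positions 2–17 (3' end points downstream).
Primer B (CCGCTCATGGGCCCCT) also matches the top strand directly, at positions 76–91 — its reverse complement AGGGGCCCATGAGCGG is not present.
Both primers anneal to the bottom strand with 3' ends pointing the same way, so neither can prime synthesis back toward the other.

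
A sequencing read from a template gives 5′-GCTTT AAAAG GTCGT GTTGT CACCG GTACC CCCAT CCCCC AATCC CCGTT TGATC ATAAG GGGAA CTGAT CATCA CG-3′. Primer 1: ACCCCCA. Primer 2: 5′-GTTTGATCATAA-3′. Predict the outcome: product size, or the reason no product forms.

No product — both primers anneal to the same strand and extend in the same direction.

Primer 1 (ACCCCCA) matches the top strand at positions 28–34 (3' end points downstream).
Primer 2 (GTTTGATCATAA) also matches the top strand directly, at positions 48–59 — its reverse complement TTATGATCAAAC is not present.
Both primers anneal to the bottom strand with 3' ends pointing the same way, so neither can prime synthesis back toward the other.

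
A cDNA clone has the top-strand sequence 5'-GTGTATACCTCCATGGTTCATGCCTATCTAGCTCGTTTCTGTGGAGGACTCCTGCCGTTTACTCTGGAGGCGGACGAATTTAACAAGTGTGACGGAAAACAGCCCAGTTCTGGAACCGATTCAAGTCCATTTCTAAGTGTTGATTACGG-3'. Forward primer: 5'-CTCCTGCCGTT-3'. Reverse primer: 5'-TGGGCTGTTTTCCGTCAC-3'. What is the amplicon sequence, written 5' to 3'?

The forward primer matches the template at positions 49–59.
The reverse primer's reverse complement is GTGACGGAAAACAGCCCA, which matches the template at positions 89–106.
The product is the template from position 49 through 106 (58 bp).

5'-CTCCTGCCGTTTACTCTGGAGGCGGACGAATTTAACAAGTGTGACGGAAAACAGCCCA-3'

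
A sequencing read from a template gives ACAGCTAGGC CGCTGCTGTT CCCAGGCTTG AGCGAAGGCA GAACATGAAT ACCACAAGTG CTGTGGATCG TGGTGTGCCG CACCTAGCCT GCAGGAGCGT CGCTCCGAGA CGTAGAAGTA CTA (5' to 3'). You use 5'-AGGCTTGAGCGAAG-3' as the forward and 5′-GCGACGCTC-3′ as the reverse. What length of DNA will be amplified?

The forward primer matches the template at positions 24–37.
The reverse primer's reverse complement is GAGCGTCGC, which matches the template at positions 95–103.
Amplicon spans positions 24–103: 80 bp.

80 bp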